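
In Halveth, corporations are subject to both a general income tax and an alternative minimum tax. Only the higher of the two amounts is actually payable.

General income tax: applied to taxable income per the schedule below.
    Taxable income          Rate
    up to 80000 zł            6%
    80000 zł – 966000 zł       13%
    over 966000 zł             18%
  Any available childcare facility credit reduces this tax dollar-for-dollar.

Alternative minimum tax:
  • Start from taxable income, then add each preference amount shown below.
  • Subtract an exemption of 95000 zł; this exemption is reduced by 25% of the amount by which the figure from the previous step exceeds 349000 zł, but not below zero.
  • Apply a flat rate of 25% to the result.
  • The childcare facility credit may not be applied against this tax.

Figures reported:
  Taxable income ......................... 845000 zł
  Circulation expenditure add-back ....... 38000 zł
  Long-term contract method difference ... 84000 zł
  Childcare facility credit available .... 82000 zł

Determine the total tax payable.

Alternative minimum tax:
  Adjusted income: 845000 zł + 38000 zł + 84000 zł = 967000 zł
  Exemption: 25% × (967000 zł − 349000 zł) = 154500 zł ≥ 95000 zł, so the exemption is fully phased out
  Base: 967000 zł − 0 zł = 967000 zł
  967000 zł × 25% = 241750 zł

General income tax:
  80000 zł × 6% = 4800 zł
  765000 zł × 13% = 99450 zł
  → 104250 zł
  Less childcare facility credit 82000 zł → 22250 zł

241750 zł > 22250 zł, so the alternative minimum tax is the binding amount.

241750 zł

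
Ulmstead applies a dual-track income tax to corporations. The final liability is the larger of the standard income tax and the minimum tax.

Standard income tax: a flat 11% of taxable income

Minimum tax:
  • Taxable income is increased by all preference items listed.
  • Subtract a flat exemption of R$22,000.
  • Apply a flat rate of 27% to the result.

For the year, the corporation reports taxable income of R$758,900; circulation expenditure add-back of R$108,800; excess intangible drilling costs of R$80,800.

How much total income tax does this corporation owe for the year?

R$250,155

Minimum tax:
  Adjusted income: R$758,900 + R$108,800 + R$80,800 = R$948,500
  Less exemption R$22,000 → base R$926,500
  R$926,500 × 27% = R$250,155

Standard income tax:
  R$758,900 × 11% = R$83,479

R$250,155 > R$83,479, so the minimum tax is the binding amount.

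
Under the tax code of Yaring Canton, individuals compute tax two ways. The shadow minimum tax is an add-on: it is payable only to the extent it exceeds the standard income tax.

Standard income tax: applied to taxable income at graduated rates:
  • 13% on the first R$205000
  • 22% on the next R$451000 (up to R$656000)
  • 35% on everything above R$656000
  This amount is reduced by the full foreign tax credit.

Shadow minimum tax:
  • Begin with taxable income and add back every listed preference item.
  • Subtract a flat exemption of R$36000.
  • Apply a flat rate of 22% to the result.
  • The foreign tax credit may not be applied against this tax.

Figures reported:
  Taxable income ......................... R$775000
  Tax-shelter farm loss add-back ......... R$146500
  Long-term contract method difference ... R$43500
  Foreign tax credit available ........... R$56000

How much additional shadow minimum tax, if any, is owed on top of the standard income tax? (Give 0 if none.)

Standard income tax:
  R$205000 × 13% = R$26650
  R$451000 × 22% = R$99220
  R$119000 × 35% = R$41650
  → R$167520
  Less foreign tax credit R$56000 → R$111520

Shadow minimum tax:
  Adjusted income: R$775000 + R$146500 + R$43500 = R$965000
  Less exemption R$36000 → base R$929000
  R$929000 × 22% = R$204380

Excess of shadow minimum tax over standard income tax: R$204380 − R$111520 = R$92860.

R$92860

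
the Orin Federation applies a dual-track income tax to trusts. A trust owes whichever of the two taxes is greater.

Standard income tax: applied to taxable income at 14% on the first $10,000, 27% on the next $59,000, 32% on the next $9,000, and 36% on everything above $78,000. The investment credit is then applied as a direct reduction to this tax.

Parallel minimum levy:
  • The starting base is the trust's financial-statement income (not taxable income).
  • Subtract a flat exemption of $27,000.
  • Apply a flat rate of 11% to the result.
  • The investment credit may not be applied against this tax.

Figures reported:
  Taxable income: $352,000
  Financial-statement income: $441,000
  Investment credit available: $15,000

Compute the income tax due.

$103,850

Parallel minimum levy:
  Base (financial-statement income): $441,000
  Less exemption $27,000 → base $414,000
  $414,000 × 11% = $45,540

Standard income tax:
  $10,000 × 14% = $1,400
  $59,000 × 27% = $15,930
  $9,000 × 32% = $2,880
  $274,000 × 36% = $98,640
  → $118,850
  Less investment credit $15,000 → $103,850

$103,850 > $45,540, so the standard income tax governs.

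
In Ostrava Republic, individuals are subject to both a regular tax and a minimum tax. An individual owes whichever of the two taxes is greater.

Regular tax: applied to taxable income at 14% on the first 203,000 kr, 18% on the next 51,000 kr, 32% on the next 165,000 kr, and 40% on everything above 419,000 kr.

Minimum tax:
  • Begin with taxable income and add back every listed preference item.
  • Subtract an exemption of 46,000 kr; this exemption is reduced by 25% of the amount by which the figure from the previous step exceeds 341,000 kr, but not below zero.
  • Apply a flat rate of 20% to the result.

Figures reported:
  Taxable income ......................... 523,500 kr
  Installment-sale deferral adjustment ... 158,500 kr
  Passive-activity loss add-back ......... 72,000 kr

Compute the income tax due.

150,800 kr

Minimum tax:
  Adjusted income: 523,500 kr + 158,500 kr + 72,000 kr = 754,000 kr
  Exemption: 25% × (754,000 kr − 341,000 kr) = 103,250 kr ≥ 46,000 kr, so the exemption is fully phased out
  Base: 754,000 kr − 0 kr = 754,000 kr
  754,000 kr × 20% = 150,800 kr

Regular tax:
  203,000 kr × 14% = 28,420 kr
  51,000 kr × 18% = 9,180 kr
  165,000 kr × 32% = 52,800 kr
  104,500 kr × 40% = 41,800 kr
  → 132,200 kr

150,800 kr > 132,200 kr, so the minimum tax is the binding amount.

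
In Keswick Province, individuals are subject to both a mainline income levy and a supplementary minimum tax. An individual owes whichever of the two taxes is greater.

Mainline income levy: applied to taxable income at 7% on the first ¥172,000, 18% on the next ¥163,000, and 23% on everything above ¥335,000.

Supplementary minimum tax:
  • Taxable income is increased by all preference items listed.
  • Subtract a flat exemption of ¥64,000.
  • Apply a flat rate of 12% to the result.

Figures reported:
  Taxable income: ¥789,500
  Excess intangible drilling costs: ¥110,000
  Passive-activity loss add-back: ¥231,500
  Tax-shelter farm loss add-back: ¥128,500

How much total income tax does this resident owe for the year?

¥145,915

Mainline income levy:
  ¥172,000 × 7% = ¥12,040
  ¥163,000 × 18% = ¥29,340
  ¥454,500 × 23% = ¥104,535
  → ¥145,915

Supplementary minimum tax:
  Adjusted income: ¥789,500 + ¥110,000 + ¥231,500 + ¥128,500 = ¥1,259,500
  Less exemption ¥64,000 → base ¥1,195,500
  ¥1,195,500 × 12% = ¥143,460

¥145,915 > ¥143,460, so the mainline income levy governs.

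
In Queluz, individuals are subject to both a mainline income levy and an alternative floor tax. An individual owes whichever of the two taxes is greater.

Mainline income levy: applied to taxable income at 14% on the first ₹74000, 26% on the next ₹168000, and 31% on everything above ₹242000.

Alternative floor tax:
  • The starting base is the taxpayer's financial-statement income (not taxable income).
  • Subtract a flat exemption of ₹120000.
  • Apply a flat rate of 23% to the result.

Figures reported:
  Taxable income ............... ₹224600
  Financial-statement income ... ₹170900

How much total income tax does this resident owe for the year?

Mainline income levy:
  ₹74000 × 14% = ₹10360
  ₹150600 × 26% = ₹39156
  → ₹49516

Alternative floor tax:
  Base (financial-statement income): ₹170900
  Less exemption ₹120000 → base ₹50900
  ₹50900 × 23% = ₹11707

₹49516 > ₹11707, so the mainline income levy governs.

₹49516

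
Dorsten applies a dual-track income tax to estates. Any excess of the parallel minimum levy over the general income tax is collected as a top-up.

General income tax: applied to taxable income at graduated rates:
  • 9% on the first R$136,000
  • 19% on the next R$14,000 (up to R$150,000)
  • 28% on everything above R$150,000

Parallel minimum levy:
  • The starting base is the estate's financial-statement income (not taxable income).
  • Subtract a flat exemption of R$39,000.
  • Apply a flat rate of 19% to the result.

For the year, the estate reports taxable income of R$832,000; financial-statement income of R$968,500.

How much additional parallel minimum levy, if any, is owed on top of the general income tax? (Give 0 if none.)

General income tax:
  R$136,000 × 9% = R$12,240
  R$14,000 × 19% = R$2,660
  R$682,000 × 28% = R$190,960
  → R$205,860

Parallel minimum levy:
  Base (financial-statement income): R$968,500
  Less exemption R$39,000 → base R$929,500
  R$929,500 × 19% = R$176,605

R$176,605 ≤ R$205,860, so no add-on is due.

R$0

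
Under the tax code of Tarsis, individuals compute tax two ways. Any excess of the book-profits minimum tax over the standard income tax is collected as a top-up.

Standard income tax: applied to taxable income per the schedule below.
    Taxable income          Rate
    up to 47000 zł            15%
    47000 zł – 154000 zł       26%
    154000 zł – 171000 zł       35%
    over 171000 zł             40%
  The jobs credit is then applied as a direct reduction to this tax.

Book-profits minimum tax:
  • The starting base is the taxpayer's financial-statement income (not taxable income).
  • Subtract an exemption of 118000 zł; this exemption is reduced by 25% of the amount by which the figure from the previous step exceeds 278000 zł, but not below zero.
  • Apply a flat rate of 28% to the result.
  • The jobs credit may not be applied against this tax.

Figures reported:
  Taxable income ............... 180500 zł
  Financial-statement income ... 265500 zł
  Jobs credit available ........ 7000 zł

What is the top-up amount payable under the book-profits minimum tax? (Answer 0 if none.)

Standard income tax:
  47000 zł × 15% = 7050 zł
  107000 zł × 26% = 27820 zł
  17000 zł × 35% = 5950 zł
  9500 zł × 40% = 3800 zł
  → 44620 zł
  Less jobs credit 7000 zł → 37620 zł

Book-profits minimum tax:
  Base (financial-statement income): 265500 zł
  Exemption: 265500 zł ≤ 278000 zł, so full 118000 zł applies
  Base: 265500 zł − 118000 zł = 147500 zł
  147500 zł × 28% = 41300 zł

Excess of book-profits minimum tax over standard income tax: 41300 zł − 37620 zł = 3680 zł.

3680 zł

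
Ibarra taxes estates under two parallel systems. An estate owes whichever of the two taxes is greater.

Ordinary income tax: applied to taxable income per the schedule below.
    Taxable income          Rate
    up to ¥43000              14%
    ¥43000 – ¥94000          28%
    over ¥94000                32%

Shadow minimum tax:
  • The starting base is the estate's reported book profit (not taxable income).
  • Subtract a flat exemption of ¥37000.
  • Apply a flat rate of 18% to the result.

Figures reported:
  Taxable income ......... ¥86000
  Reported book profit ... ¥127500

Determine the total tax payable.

¥18060

Shadow minimum tax:
  Base (reported book profit): ¥127500
  Less exemption ¥37000 → base ¥90500
  ¥90500 × 18% = ¥16290

Ordinary income tax:
  ¥43000 × 14% = ¥6020
  ¥43000 × 28% = ¥12040
  → ¥18060

¥18060 > ¥16290, so the ordinary income tax governs.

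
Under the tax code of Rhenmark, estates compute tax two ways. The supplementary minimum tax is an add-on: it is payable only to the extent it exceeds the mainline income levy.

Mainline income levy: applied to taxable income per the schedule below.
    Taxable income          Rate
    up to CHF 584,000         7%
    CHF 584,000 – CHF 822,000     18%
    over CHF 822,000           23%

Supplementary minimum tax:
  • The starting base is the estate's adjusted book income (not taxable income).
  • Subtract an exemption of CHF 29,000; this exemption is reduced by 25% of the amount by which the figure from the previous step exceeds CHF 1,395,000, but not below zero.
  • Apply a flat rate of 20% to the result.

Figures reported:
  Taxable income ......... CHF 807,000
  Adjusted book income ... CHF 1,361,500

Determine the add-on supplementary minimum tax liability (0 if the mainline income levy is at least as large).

Mainline income levy:
  CHF 584,000 × 7% = CHF 40,880
  CHF 223,000 × 18% = CHF 40,140
  → CHF 81,020

Supplementary minimum tax:
  Base (adjusted book income): CHF 1,361,500
  Exemption: CHF 1,361,500 ≤ CHF 1,395,000, so full CHF 29,000 applies
  Base: CHF 1,361,500 − CHF 29,000 = CHF 1,332,500
  CHF 1,332,500 × 20% = CHF 266,500

Excess of supplementary minimum tax over mainline income levy: CHF 266,500 − CHF 81,020 = CHF 185,480.

CHF 185,480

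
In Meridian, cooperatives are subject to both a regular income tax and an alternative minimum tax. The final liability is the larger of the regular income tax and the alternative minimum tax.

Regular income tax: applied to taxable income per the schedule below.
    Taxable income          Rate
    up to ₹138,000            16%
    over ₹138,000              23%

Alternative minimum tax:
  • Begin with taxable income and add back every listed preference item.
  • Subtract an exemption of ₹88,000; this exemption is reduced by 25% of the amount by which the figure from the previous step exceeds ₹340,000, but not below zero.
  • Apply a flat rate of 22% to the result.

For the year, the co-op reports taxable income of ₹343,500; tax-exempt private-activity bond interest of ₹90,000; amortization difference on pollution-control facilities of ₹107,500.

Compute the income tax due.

Alternative minimum tax:
  Adjusted income: ₹343,500 + ₹90,000 + ₹107,500 = ₹541,000
  Exemption: ₹88,000 − 25% × (₹541,000 − ₹340,000) = ₹88,000 − ₹50,250 = ₹37,750
  Base: ₹541,000 − ₹37,750 = ₹503,250
  ₹503,250 × 22% = ₹110,715

Regular income tax:
  ₹138,000 × 16% = ₹22,080
  ₹205,500 × 23% = ₹47,265
  → ₹69,345

₹110,715 > ₹69,345, so the alternative minimum tax is the binding amount.

₹110,715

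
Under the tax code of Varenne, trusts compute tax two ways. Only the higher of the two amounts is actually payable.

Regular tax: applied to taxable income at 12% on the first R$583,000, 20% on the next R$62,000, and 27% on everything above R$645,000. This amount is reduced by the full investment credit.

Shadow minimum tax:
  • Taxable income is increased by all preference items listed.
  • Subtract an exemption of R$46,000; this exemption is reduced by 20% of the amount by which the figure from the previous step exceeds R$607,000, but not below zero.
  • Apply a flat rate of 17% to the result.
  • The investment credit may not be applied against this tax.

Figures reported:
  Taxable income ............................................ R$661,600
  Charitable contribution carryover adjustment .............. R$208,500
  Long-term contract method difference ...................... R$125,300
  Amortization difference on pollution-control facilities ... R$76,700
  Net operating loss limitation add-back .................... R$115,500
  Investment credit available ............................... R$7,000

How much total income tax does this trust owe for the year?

R$201,892

Shadow minimum tax:
  Adjusted income: R$661,600 + R$208,500 + R$125,300 + R$76,700 + R$115,500 = R$1,187,600
  Exemption: 20% × (R$1,187,600 − R$607,000) = R$116,120 ≥ R$46,000, so the exemption is fully phased out
  Base: R$1,187,600 − R$0 = R$1,187,600
  R$1,187,600 × 17% = R$201,892

Regular tax:
  R$583,000 × 12% = R$69,960
  R$62,000 × 20% = R$12,400
  R$16,600 × 27% = R$4,482
  → R$86,842
  Less investment credit R$7,000 → R$79,842

R$201,892 > R$79,842, so the shadow minimum tax is the binding amount.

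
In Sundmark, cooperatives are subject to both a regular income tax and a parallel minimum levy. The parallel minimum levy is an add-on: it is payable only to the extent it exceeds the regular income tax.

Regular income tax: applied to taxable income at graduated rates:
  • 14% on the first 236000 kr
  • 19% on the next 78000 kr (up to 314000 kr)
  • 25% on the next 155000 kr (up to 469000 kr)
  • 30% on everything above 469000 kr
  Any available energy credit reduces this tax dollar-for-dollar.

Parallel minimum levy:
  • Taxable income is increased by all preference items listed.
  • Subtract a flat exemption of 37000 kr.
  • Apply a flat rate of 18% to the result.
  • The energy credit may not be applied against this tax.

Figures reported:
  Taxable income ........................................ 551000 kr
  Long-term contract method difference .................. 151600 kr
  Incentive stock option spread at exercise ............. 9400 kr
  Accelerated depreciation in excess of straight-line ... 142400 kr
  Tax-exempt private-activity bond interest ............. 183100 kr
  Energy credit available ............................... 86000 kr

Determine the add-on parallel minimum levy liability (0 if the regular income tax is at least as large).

Parallel minimum levy:
  Adjusted income: 551000 kr + 151600 kr + 9400 kr + 142400 kr + 183100 kr = 1037500 kr
  Less exemption 37000 kr → base 1000500 kr
  1000500 kr × 18% = 180090 kr

Regular income tax:
  236000 kr × 14% = 33040 kr
  78000 kr × 19% = 14820 kr
  155000 kr × 25% = 38750 kr
  82000 kr × 30% = 24600 kr
  → 111210 kr
  Less energy credit 86000 kr → 25210 kr

Excess of parallel minimum levy over regular income tax: 180090 kr − 25210 kr = 154880 kr.

154880 kr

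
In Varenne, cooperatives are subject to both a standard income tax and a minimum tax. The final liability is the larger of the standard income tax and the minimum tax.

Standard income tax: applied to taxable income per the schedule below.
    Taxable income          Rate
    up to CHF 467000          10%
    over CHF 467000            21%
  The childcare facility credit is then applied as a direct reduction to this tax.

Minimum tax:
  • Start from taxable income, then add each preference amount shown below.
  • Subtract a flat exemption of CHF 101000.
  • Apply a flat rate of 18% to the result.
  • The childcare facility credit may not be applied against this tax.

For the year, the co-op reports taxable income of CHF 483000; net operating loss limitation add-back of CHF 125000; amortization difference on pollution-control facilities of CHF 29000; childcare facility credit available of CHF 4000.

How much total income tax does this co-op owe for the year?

CHF 96480

Minimum tax:
  Adjusted income: CHF 483000 + CHF 125000 + CHF 29000 = CHF 637000
  Less exemption CHF 101000 → base CHF 536000
  CHF 536000 × 18% = CHF 96480

Standard income tax:
  CHF 467000 × 10% = CHF 46700
  CHF 16000 × 21% = CHF 3360
  → CHF 50060
  Less childcare facility credit CHF 4000 → CHF 46060

CHF 96480 > CHF 46060, so the minimum tax is the binding amount.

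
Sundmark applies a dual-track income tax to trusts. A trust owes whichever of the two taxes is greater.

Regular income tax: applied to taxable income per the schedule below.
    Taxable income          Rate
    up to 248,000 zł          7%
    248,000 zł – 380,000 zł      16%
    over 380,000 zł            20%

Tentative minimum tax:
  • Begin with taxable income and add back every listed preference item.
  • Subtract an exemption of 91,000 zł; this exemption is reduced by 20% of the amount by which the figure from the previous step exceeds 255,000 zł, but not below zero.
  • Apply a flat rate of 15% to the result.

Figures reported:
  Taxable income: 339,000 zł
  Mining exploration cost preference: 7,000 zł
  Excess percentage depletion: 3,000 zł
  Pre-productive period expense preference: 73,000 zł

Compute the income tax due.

54,660 zł

Regular income tax:
  248,000 zł × 7% = 17,360 zł
  91,000 zł × 16% = 14,560 zł
  → 31,920 zł

Tentative minimum tax:
  Adjusted income: 339,000 zł + 7,000 zł + 3,000 zł + 73,000 zł = 422,000 zł
  Exemption: 91,000 zł − 20% × (422,000 zł − 255,000 zł) = 91,000 zł − 33,400 zł = 57,600 zł
  Base: 422,000 zł − 57,600 zł = 364,400 zł
  364,400 zł × 15% = 54,660 zł

54,660 zł > 31,920 zł, so the tentative minimum tax is the binding amount.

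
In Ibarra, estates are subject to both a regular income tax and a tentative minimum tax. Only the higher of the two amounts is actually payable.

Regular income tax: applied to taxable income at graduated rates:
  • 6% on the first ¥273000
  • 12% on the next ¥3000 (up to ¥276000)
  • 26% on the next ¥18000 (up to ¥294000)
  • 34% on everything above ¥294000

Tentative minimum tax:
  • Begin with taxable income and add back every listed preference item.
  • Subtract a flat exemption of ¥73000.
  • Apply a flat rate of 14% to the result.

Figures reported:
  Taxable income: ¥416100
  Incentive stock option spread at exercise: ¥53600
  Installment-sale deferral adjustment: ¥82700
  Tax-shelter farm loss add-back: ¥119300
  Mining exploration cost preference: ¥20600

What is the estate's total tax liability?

¥86702

Tentative minimum tax:
  Adjusted income: ¥416100 + ¥53600 + ¥82700 + ¥119300 + ¥20600 = ¥692300
  Less exemption ¥73000 → base ¥619300
  ¥619300 × 14% = ¥86702

Regular income tax:
  ¥273000 × 6% = ¥16380
  ¥3000 × 12% = ¥360
  ¥18000 × 26% = ¥4680
  ¥122100 × 34% = ¥41514
  → ¥62934

¥86702 > ¥62934, so the tentative minimum tax is the binding amount.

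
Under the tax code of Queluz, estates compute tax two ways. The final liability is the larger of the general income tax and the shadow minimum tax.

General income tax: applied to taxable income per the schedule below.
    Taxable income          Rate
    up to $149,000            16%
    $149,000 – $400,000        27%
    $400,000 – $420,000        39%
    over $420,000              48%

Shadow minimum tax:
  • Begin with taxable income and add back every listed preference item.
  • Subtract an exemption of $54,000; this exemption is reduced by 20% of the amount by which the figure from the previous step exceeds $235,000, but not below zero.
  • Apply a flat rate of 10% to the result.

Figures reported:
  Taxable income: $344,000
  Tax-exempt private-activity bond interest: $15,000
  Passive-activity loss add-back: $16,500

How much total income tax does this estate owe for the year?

Shadow minimum tax:
  Adjusted income: $344,000 + $15,000 + $16,500 = $375,500
  Exemption: $54,000 − 20% × ($375,500 − $235,000) = $54,000 − $28,100 = $25,900
  Base: $375,500 − $25,900 = $349,600
  $349,600 × 10% = $34,960

General income tax:
  $149,000 × 16% = $23,840
  $195,000 × 27% = $52,650
  → $76,490

$76,490 > $34,960, so the general income tax governs.

$76,490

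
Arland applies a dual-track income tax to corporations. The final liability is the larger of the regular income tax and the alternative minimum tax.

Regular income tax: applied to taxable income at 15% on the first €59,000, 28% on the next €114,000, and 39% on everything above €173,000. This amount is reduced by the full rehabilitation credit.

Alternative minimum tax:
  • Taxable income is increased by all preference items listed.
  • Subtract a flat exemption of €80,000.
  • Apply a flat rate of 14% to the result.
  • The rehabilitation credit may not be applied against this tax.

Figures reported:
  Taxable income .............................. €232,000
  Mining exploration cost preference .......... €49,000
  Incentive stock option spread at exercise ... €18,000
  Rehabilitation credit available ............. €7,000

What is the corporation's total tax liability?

€56,780

Alternative minimum tax:
  Adjusted income: €232,000 + €49,000 + €18,000 = €299,000
  Less exemption €80,000 → base €219,000
  €219,000 × 14% = €30,660

Regular income tax:
  €59,000 × 15% = €8,850
  €114,000 × 28% = €31,920
  €59,000 × 39% = €23,010
  → €63,780
  Less rehabilitation credit €7,000 → €56,780

€56,780 > €30,660, so the regular income tax governs.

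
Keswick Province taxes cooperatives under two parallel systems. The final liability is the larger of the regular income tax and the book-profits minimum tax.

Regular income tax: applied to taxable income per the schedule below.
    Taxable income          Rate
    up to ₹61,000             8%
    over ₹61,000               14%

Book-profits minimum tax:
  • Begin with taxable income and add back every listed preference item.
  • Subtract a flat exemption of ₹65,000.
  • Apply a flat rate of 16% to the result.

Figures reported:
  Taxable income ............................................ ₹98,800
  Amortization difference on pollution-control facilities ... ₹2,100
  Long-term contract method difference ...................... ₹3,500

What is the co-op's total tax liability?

₹10,172

Regular income tax:
  ₹61,000 × 8% = ₹4,880
  ₹37,800 × 14% = ₹5,292
  → ₹10,172

Book-profits minimum tax:
  Adjusted income: ₹98,800 + ₹2,100 + ₹3,500 = ₹104,400
  Less exemption ₹65,000 → base ₹39,400
  ₹39,400 × 16% = ₹6,304

₹10,172 > ₹6,304, so the regular income tax governs.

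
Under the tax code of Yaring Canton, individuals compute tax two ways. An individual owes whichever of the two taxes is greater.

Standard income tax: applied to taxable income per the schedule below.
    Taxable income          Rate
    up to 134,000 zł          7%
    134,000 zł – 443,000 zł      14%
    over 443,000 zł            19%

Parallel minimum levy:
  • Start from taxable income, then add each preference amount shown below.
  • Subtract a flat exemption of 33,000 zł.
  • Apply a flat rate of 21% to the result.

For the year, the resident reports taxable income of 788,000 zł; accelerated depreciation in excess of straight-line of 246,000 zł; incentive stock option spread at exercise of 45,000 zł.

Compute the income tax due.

219,660 zł

Parallel minimum levy:
  Adjusted income: 788,000 zł + 246,000 zł + 45,000 zł = 1,079,000 zł
  Less exemption 33,000 zł → base 1,046,000 zł
  1,046,000 zł × 21% = 219,660 zł

Standard income tax:
  134,000 zł × 7% = 9,380 zł
  309,000 zł × 14% = 43,260 zł
  345,000 zł × 19% = 65,550 zł
  → 118,190 zł

219,660 zł > 118,190 zł, so the parallel minimum levy is the binding amount.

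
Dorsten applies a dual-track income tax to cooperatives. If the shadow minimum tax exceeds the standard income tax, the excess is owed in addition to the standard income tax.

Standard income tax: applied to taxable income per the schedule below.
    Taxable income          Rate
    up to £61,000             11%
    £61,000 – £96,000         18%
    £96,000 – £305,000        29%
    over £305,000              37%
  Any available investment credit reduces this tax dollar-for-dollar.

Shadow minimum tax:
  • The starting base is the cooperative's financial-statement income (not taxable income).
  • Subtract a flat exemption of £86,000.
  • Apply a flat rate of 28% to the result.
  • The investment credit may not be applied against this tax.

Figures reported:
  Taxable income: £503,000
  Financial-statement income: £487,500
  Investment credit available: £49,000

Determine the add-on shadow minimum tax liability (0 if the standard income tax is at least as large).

Standard income tax:
  £61,000 × 11% = £6,710
  £35,000 × 18% = £6,300
  £209,000 × 29% = £60,610
  £198,000 × 37% = £73,260
  → £146,880
  Less investment credit £49,000 → £97,880

Shadow minimum tax:
  Base (financial-statement income): £487,500
  Less exemption £86,000 → base £401,500
  £401,500 × 28% = £112,420

Excess of shadow minimum tax over standard income tax: £112,420 − £97,880 = £14,540.

£14,540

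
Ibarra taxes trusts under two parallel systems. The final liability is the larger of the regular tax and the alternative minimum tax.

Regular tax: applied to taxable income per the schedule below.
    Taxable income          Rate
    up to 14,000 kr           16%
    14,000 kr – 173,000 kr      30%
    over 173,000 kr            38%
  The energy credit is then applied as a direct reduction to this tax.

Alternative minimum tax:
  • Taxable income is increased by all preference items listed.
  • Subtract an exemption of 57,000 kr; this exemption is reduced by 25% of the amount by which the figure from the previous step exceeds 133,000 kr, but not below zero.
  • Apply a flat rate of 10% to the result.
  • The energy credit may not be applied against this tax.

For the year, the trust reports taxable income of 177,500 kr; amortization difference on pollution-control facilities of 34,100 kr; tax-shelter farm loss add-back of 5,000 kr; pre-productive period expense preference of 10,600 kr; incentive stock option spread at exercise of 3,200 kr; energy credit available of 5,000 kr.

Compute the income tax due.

Regular tax:
  14,000 kr × 16% = 2,240 kr
  159,000 kr × 30% = 47,700 kr
  4,500 kr × 38% = 1,710 kr
  → 51,650 kr
  Less energy credit 5,000 kr → 46,650 kr

Alternative minimum tax:
  Adjusted income: 177,500 kr + 34,100 kr + 5,000 kr + 10,600 kr + 3,200 kr = 230,400 kr
  Exemption: 57,000 kr − 25% × (230,400 kr − 133,000 kr) = 57,000 kr − 24,350 kr = 32,650 kr
  Base: 230,400 kr − 32,650 kr = 197,750 kr
  197,750 kr × 10% = 19,775 kr

46,650 kr > 19,775 kr, so the regular tax governs.

46,650 kr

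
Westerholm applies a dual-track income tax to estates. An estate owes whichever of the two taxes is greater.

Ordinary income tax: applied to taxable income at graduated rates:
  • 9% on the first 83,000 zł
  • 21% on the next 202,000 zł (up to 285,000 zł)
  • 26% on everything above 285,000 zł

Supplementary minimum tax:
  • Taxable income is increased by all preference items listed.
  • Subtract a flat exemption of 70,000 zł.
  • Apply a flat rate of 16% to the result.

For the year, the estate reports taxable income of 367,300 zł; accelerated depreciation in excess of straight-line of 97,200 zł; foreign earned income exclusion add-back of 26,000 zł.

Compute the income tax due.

Supplementary minimum tax:
  Adjusted income: 367,300 zł + 97,200 zł + 26,000 zł = 490,500 zł
  Less exemption 70,000 zł → base 420,500 zł
  420,500 zł × 16% = 67,280 zł

Ordinary income tax:
  83,000 zł × 9% = 7,470 zł
  202,000 zł × 21% = 42,420 zł
  82,300 zł × 26% = 21,398 zł
  → 71,288 zł

71,288 zł > 67,280 zł, so the ordinary income tax governs.

71,288 zł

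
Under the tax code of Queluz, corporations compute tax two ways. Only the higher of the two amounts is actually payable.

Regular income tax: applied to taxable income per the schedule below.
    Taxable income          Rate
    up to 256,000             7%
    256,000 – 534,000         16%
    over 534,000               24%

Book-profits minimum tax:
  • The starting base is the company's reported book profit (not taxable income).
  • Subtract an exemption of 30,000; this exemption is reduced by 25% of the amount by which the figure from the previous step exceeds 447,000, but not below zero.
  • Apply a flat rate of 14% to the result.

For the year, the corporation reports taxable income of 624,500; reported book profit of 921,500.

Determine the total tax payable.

Regular income tax:
  256,000 × 7% = 17,920
  278,000 × 16% = 44,480
  90,500 × 24% = 21,720
  → 84,120

Book-profits minimum tax:
  Base (reported book profit): 921,500
  Exemption: 25% × (921,500 − 447,000) = 118,625 ≥ 30,000, so the exemption is fully phased out
  Base: 921,500 − 0 = 921,500
  921,500 × 14% = 129,010

129,010 > 84,120, so the book-profits minimum tax is the binding amount.

129,010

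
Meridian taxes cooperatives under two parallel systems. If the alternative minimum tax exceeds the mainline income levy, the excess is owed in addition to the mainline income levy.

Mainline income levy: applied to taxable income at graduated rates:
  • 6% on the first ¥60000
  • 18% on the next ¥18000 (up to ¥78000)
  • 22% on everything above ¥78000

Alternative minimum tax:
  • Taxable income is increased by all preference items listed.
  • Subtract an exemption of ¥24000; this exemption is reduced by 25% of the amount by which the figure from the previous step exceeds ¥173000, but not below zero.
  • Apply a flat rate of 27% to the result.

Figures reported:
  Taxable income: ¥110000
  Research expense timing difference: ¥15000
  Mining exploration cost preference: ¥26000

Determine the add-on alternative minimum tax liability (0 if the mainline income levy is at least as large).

¥20410

Alternative minimum tax:
  Adjusted income: ¥110000 + ¥15000 + ¥26000 = ¥151000
  Exemption: ¥151000 ≤ ¥173000, so full ¥24000 applies
  Base: ¥151000 − ¥24000 = ¥127000
  ¥127000 × 27% = ¥34290

Mainline income levy:
  ¥60000 × 6% = ¥3600
  ¥18000 × 18% = ¥3240
  ¥32000 × 22% = ¥7040
  → ¥13880

Excess of alternative minimum tax over mainline income levy: ¥34290 − ¥13880 = ¥20410.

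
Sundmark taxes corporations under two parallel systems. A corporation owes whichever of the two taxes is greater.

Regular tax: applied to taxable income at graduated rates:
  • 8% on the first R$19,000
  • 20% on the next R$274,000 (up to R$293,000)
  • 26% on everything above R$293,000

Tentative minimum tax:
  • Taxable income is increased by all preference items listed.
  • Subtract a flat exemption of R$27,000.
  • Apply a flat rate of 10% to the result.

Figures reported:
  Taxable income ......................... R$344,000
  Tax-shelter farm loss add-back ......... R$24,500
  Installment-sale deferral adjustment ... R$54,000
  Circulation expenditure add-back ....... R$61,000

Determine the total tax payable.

Regular tax:
  R$19,000 × 8% = R$1,520
  R$274,000 × 20% = R$54,800
  R$51,000 × 26% = R$13,260
  → R$69,580

Tentative minimum tax:
  Adjusted income: R$344,000 + R$24,500 + R$54,000 + R$61,000 = R$483,500
  Less exemption R$27,000 → base R$456,500
  R$456,500 × 10% = R$45,650

R$69,580 > R$45,650, so the regular tax governs.

R$69,580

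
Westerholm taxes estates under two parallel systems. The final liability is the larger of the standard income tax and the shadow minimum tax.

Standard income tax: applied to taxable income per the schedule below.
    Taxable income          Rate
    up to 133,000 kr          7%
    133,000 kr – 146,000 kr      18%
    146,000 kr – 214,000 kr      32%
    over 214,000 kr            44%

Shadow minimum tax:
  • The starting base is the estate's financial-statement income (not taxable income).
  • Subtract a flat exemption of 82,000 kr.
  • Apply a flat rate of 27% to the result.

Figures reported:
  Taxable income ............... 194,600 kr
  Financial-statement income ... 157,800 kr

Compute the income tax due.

27,202 kr

Shadow minimum tax:
  Base (financial-statement income): 157,800 kr
  Less exemption 82,000 kr → base 75,800 kr
  75,800 kr × 27% = 20,466 kr

Standard income tax:
  133,000 kr × 7% = 9,310 kr
  13,000 kr × 18% = 2,340 kr
  48,600 kr × 32% = 15,552 kr
  → 27,202 kr

27,202 kr > 20,466 kr, so the standard income tax governs.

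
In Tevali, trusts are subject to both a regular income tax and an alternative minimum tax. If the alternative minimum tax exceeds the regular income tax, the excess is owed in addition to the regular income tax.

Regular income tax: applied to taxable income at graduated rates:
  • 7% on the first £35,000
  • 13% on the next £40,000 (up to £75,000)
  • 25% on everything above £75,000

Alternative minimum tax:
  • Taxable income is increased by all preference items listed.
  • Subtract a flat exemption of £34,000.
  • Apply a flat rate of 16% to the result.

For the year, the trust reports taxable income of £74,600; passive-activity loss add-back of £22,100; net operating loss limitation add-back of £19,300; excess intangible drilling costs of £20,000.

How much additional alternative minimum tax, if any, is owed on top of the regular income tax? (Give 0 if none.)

£8,722

Regular income tax:
  £35,000 × 7% = £2,450
  £39,600 × 13% = £5,148
  → £7,598

Alternative minimum tax:
  Adjusted income: £74,600 + £22,100 + £19,300 + £20,000 = £136,000
  Less exemption £34,000 → base £102,000
  £102,000 × 16% = £16,320

Excess of alternative minimum tax over regular income tax: £16,320 − £7,598 = £8,722.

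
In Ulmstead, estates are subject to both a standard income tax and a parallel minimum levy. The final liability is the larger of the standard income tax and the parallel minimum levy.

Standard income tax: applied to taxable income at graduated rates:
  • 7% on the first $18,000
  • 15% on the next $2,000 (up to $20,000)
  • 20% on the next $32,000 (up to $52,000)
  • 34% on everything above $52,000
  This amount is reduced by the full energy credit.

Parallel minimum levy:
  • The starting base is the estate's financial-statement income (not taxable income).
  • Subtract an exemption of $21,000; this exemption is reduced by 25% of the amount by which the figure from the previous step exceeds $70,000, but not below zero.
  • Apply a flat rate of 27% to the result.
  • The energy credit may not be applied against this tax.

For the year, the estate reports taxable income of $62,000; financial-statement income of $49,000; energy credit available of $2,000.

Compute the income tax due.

Standard income tax:
  $18,000 × 7% = $1,260
  $2,000 × 15% = $300
  $32,000 × 20% = $6,400
  $10,000 × 34% = $3,400
  → $11,360
  Less energy credit $2,000 → $9,360

Parallel minimum levy:
  Base (financial-statement income): $49,000
  Exemption: $49,000 ≤ $70,000, so full $21,000 applies
  Base: $49,000 − $21,000 = $28,000
  $28,000 × 27% = $7,560

$9,360 > $7,560, so the standard income tax governs.

$9,360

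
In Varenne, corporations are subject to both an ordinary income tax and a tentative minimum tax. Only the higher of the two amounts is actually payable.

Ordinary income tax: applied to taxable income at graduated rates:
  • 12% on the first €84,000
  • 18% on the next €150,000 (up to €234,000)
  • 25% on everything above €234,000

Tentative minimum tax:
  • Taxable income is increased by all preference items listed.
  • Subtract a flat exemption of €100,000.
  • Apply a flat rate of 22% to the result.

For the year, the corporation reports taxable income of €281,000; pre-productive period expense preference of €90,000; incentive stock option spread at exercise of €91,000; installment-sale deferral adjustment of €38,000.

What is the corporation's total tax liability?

Tentative minimum tax:
  Adjusted income: €281,000 + €90,000 + €91,000 + €38,000 = €500,000
  Less exemption €100,000 → base €400,000
  €400,000 × 22% = €88,000

Ordinary income tax:
  €84,000 × 12% = €10,080
  €150,000 × 18% = €27,000
  €47,000 × 25% = €11,750
  → €48,830

€88,000 > €48,830, so the tentative minimum tax is the binding amount.

€88,000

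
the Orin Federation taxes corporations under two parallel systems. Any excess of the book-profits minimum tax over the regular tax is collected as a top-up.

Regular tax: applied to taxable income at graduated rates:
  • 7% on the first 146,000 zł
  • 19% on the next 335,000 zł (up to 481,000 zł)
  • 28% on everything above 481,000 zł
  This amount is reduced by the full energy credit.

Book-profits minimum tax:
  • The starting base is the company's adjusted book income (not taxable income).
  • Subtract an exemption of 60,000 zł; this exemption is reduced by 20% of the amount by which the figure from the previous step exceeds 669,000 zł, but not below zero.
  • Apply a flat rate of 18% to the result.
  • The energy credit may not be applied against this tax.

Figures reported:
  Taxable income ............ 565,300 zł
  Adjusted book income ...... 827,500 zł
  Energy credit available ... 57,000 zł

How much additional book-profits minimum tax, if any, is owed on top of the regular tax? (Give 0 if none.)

Regular tax:
  146,000 zł × 7% = 10,220 zł
  335,000 zł × 19% = 63,650 zł
  84,300 zł × 28% = 23,604 zł
  → 97,474 zł
  Less energy credit 57,000 zł → 40,474 zł

Book-profits minimum tax:
  Base (adjusted book income): 827,500 zł
  Exemption: 60,000 zł − 20% × (827,500 zł − 669,000 zł) = 60,000 zł − 31,700 zł = 28,300 zł
  Base: 827,500 zł − 28,300 zł = 799,200 zł
  799,200 zł × 18% = 143,856 zł

Excess of book-profits minimum tax over regular tax: 143,856 zł − 40,474 zł = 103,382 zł.

103,382 zł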